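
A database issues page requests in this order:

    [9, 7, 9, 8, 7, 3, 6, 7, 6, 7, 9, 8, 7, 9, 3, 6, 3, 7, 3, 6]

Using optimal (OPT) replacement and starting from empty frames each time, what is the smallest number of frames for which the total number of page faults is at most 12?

2

f=1: 20 faults
f=2: 12 faults
f=3: 8 faults
f=4: 6 faults
f=5: 5 faults
Smallest f with faults ≤ 12 is 2.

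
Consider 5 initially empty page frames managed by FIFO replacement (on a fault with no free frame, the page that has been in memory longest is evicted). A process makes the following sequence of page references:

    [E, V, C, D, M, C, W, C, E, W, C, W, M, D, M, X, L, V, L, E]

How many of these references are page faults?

10

E -> miss, frames {E}
V -> miss, frames {E,V}
C -> miss, frames {E,V,C}
D -> miss, frames {E,V,C,D}
M -> miss, frames {E,V,C,D,M}
C -> hit
W -> miss, evict E, frames {V,C,D,M,W}
C -> hit
E -> miss, evict V, frames {C,D,M,W,E}
W -> hit
C -> hit
W -> hit
M -> hit
D -> hit
M -> hit
X -> miss, evict C, frames {D,M,W,E,X}
L -> miss, evict D, frames {M,W,E,X,L}
V -> miss, evict M, frames {W,E,X,L,V}
L -> hit
E -> hit
Page faults: 10.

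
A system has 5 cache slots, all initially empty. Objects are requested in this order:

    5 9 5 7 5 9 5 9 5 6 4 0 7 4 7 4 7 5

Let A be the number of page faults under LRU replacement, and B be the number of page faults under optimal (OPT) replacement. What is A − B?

Under LRU: F F . F . . . . . F F F F . . . . . → 7 faults.
Under OPT: F F . F . . . . . F F F . . . . . . → 6 faults.
A − B = 7 − 6 = 1.

1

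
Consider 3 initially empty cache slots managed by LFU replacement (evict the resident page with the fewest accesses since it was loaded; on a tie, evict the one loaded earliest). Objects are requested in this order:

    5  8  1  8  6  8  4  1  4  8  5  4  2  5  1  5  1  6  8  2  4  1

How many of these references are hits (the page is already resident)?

7

5 → fault, frames {5}
8 → fault, frames {5,8}
1 → fault, frames {5,8,1}
8 → hit
6 → fault, evict 5, frames {8,1,6}
8 → hit
4 → fault, evict 1, frames {8,6,4}
1 → fault, evict 6, frames {8,4,1}
4 → hit
8 → hit
5 → fault, evict 1, frames {8,4,5}
4 → hit
2 → fault, evict 5, frames {8,4,2}
5 → fault, evict 2, frames {8,4,5}
1 → fault, evict 5, frames {8,4,1}
5 → fault, evict 1, frames {8,4,5}
1 → fault, evict 5, frames {8,4,1}
6 → fault, evict 1, frames {8,4,6}
8 → hit
2 → fault, evict 6, frames {8,4,2}
4 → hit
1 → fault, evict 2, frames {8,4,1}
Hits: 7.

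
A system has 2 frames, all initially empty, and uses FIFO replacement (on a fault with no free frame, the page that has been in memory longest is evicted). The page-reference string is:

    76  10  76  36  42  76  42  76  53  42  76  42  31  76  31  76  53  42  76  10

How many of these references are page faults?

76 -> miss, frames {76}
10 -> miss, frames {76,10}
76 -> hit
36 -> miss, evict 76, frames {10,36}
42 -> miss, evict 10, frames {36,42}
76 -> miss, evict 36, frames {42,76}
42 -> hit
76 -> hit
53 -> miss, evict 42, frames {76,53}
42 -> miss, evict 76, frames {53,42}
76 -> miss, evict 53, frames {42,76}
42 -> hit
31 -> miss, evict 42, frames {76,31}
76 -> hit
31 -> hit
76 -> hit
53 -> miss, evict 76, frames {31,53}
42 -> miss, evict 31, frames {53,42}
76 -> miss, evict 53, frames {42,76}
10 -> miss, evict 42, frames {76,10}
Page faults: 13.

13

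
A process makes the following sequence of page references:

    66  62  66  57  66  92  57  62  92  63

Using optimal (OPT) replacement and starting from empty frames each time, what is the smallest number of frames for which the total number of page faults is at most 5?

3

f=1: 10 faults
f=2: 6 faults
f=3: 5 faults
f=4: 5 faults
f=5: 5 faults
Smallest f with faults ≤ 5 is 3.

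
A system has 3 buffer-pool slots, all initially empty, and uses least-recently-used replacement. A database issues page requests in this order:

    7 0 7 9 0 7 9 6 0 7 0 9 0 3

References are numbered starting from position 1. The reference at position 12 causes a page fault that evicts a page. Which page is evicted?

pos 1: 7 → fault, frames [7]
pos 2: 0 → fault, frames [7, 0]
pos 3: 7 → hit
pos 4: 9 → fault, frames [0, 7, 9]
pos 5: 0 → hit
pos 6: 7 → hit
pos 7: 9 → hit
pos 8: 6 → fault, evict 0, frames [7, 9, 6]
pos 9: 0 → fault, evict 7, frames [9, 6, 0]
pos 10: 7 → fault, evict 9, frames [6, 0, 7]
pos 11: 0 → hit
pos 12: 9 → fault, evict 6, frames [7, 0, 9]
At position 12, page 6 is evicted.

6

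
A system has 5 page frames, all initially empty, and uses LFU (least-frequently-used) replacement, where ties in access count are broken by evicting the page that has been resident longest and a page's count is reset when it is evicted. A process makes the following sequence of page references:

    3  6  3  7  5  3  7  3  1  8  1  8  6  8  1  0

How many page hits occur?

8

3 → miss, frames [3]
6 → miss, frames [3, 6]
3 → hit
7 → miss, frames [3, 6, 7]
5 → miss, frames [3, 6, 7, 5]
3 → hit
7 → hit
3 → hit
1 → miss, frames [3, 6, 7, 5, 1]
8 → miss, evict 6, frames [3, 7, 5, 1, 8]
1 → hit
8 → hit
6 → miss, evict 5, frames [3, 7, 1, 8, 6]
8 → hit
1 → hit
0 → miss, evict 6, frames [3, 7, 1, 8, 0]
Hits: 8.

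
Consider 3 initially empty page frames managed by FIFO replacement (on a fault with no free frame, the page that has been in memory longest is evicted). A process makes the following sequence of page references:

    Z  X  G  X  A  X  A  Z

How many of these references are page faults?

5

Z -> miss, frames {Z}
X -> miss, frames {Z,X}
G -> miss, frames {Z,X,G}
X -> hit
A -> miss, evict Z, frames {X,G,A}
X -> hit
A -> hit
Z -> miss, evict X, frames {G,A,Z}
Page faults: 5.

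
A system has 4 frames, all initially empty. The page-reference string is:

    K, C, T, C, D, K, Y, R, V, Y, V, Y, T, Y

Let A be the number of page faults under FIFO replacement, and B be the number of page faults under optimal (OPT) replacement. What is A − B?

Under FIFO: F F F . F . F F F . . . F . → 8 faults.
Under OPT: F F F . F . F F F . . . . . → 7 faults.
A − B = 8 − 7 = 1.

1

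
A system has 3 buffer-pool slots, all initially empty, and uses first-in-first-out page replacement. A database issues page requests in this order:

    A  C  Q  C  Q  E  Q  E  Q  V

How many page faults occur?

A: fault, frames [A]
C: fault, frames [A, C]
Q: fault, frames [A, C, Q]
C: hit
Q: hit
E: fault, evict A, frames [C, Q, E]
Q: hit
E: hit
Q: hit
V: fault, evict C, frames [Q, E, V]
Page faults: 5.

5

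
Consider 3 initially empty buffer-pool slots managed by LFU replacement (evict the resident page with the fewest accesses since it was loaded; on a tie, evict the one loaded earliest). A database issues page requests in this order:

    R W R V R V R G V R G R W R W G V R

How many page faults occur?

R: fault, frames {R}
W: fault, frames {R,W}
R: hit
V: fault, frames {R,W,V}
R: hit
V: hit
R: hit
G: fault, evict W, frames {R,V,G}
V: hit
R: hit
G: hit
R: hit
W: fault, evict G, frames {R,V,W}
R: hit
W: hit
G: fault, evict W, frames {R,V,G}
V: hit
R: hit
Page faults: 6.

6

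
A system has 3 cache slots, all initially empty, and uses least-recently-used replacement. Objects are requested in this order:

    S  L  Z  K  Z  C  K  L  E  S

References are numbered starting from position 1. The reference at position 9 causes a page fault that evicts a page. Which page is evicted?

pos 1: S → fault, frames {S}
pos 2: L → fault, frames {S,L}
pos 3: Z → fault, frames {S,L,Z}
pos 4: K → fault, evict S, frames {L,Z,K}
pos 5: Z → hit
pos 6: C → fault, evict L, frames {K,Z,C}
pos 7: K → hit
pos 8: L → fault, evict Z, frames {C,K,L}
pos 9: E → fault, evict C, frames {K,L,E}
At position 9, page C is evicted.

C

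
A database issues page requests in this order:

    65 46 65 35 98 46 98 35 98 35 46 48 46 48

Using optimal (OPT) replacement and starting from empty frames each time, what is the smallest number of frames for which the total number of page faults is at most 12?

2

f=1: 14 faults
f=2: 7 faults
f=3: 5 faults
f=4: 5 faults
f=5: 5 faults
Smallest f with faults ≤ 12 is 2.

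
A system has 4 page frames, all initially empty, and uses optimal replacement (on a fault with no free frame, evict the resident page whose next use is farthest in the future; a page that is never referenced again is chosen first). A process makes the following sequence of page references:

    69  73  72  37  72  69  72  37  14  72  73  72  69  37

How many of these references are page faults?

6

69 → miss, frames [69]
73 → miss, frames [69, 73]
72 → miss, frames [69, 73, 72]
37 → miss, frames [69, 73, 72, 37]
72 → hit
69 → hit
72 → hit
37 → hit
14 → miss, evict 37, frames [69, 73, 72, 14]
72 → hit
73 → hit
72 → hit
69 → hit
37 → miss, evict 14, frames [69, 73, 72, 37]
Page faults: 6.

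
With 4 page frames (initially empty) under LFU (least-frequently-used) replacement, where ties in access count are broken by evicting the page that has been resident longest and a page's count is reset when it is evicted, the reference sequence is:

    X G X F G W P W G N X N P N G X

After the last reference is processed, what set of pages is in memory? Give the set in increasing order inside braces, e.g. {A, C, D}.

X → fault, frames {X}
G → fault, frames {X,G}
X → hit
F → fault, frames {X,G,F}
G → hit
W → fault, frames {X,G,F,W}
P → fault, evict F, frames {X,G,W,P}
W → hit
G → hit
N → fault, evict P, frames {X,G,W,N}
X → hit
N → hit
P → fault, evict W, frames {X,G,N,P}
N → hit
G → hit
X → hit

{G, N, P, X}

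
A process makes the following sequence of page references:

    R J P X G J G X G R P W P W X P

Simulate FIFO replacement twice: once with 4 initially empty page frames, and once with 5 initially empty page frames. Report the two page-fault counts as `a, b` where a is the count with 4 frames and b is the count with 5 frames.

9, 6

4 frames: F F F F F . . . . F . F F . F . → 9 faults.
5 frames: F F F F F . . . . . . F . . . . → 6 faults.
6 < 9: adding a frame reduced faults, as is typical.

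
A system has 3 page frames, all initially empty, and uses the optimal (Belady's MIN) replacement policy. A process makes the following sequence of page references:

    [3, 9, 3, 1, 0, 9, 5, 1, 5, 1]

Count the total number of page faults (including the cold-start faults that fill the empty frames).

5

3 -> fault, frames [3]
9 -> fault, frames [3, 9]
3 -> hit
1 -> fault, frames [3, 9, 1]
0 -> fault, evict 3, frames [9, 1, 0]
9 -> hit
5 -> fault, evict 0, frames [9, 1, 5]
1 -> hit
5 -> hit
1 -> hit
Page faults: 5.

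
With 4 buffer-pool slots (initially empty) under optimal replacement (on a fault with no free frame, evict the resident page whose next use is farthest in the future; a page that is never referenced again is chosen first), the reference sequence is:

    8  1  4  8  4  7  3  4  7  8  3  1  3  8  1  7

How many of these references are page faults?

8: miss, frames (8)
1: miss, frames (8 1)
4: miss, frames (8 1 4)
8: hit
4: hit
7: miss, frames (8 1 4 7)
3: miss, evict 1, frames (8 4 7 3)
4: hit
7: hit
8: hit
3: hit
1: miss, evict 4, frames (8 7 3 1)
3: hit
8: hit
1: hit
7: hit
Page faults: 6.

6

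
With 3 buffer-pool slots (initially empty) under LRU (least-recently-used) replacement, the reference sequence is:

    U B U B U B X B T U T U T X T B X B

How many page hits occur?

U -> fault, frames (U)
B -> fault, frames (U B)
U -> hit
B -> hit
U -> hit
B -> hit
X -> fault, frames (U B X)
B -> hit
T -> fault, evict U, frames (X B T)
U -> fault, evict X, frames (B T U)
T -> hit
U -> hit
T -> hit
X -> fault, evict B, frames (U T X)
T -> hit
B -> fault, evict U, frames (X T B)
X -> hit
B -> hit
Hits: 11.

11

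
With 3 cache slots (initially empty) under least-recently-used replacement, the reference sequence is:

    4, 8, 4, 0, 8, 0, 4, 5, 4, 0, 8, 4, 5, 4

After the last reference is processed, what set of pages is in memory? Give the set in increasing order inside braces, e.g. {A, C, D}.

{4, 5, 8}

4 -> fault, frames (4)
8 -> fault, frames (4 8)
4 -> hit
0 -> fault, frames (8 4 0)
8 -> hit
0 -> hit
4 -> hit
5 -> fault, evict 8, frames (0 4 5)
4 -> hit
0 -> hit
8 -> fault, evict 5, frames (4 0 8)
4 -> hit
5 -> fault, evict 0, frames (8 4 5)
4 -> hit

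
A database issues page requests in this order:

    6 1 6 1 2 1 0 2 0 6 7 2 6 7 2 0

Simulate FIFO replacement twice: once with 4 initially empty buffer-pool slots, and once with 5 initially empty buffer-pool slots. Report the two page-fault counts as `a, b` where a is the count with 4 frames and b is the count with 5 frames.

6, 5

4 frames: F F . . F . F . . . F . F . . . → 6 faults.
5 frames: F F . . F . F . . . F . . . . . → 5 faults.
5 < 6: adding a frame reduced faults, as is typical.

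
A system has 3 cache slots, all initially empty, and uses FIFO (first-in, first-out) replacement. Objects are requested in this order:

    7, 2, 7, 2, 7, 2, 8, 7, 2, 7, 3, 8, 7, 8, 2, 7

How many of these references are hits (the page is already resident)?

10

7: miss, frames (7)
2: miss, frames (7 2)
7: hit
2: hit
7: hit
2: hit
8: miss, frames (7 2 8)
7: hit
2: hit
7: hit
3: miss, evict 7, frames (2 8 3)
8: hit
7: miss, evict 2, frames (8 3 7)
8: hit
2: miss, evict 8, frames (3 7 2)
7: hit
Hits: 10.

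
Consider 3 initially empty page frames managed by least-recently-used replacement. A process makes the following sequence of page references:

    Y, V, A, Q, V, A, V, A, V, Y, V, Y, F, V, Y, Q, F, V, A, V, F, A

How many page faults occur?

Y -> fault, frames (Y)
V -> fault, frames (Y V)
A -> fault, frames (Y V A)
Q -> fault, evict Y, frames (V A Q)
V -> hit
A -> hit
V -> hit
A -> hit
V -> hit
Y -> fault, evict Q, frames (A V Y)
V -> hit
Y -> hit
F -> fault, evict A, frames (V Y F)
V -> hit
Y -> hit
Q -> fault, evict F, frames (V Y Q)
F -> fault, evict V, frames (Y Q F)
V -> fault, evict Y, frames (Q F V)
A -> fault, evict Q, frames (F V A)
V -> hit
F -> hit
A -> hit
Page faults: 10.

10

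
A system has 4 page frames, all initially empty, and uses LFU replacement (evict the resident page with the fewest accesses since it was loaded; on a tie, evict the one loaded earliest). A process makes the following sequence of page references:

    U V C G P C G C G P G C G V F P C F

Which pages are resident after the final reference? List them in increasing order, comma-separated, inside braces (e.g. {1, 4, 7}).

{C, F, G, P}

U -> miss, frames (U)
V -> miss, frames (U V)
C -> miss, frames (U V C)
G -> miss, frames (U V C G)
P -> miss, evict U, frames (V C G P)
C -> hit
G -> hit
C -> hit
G -> hit
P -> hit
G -> hit
C -> hit
G -> hit
V -> hit
F -> miss, evict V, frames (C G P F)
P -> hit
C -> hit
F -> hit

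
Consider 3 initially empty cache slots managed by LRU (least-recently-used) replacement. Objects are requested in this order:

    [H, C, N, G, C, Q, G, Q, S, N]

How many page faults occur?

7

H → fault, frames (H)
C → fault, frames (H C)
N → fault, frames (H C N)
G → fault, evict H, frames (C N G)
C → hit
Q → fault, evict N, frames (G C Q)
G → hit
Q → hit
S → fault, evict C, frames (G Q S)
N → fault, evict G, frames (Q S N)
Page faults: 7.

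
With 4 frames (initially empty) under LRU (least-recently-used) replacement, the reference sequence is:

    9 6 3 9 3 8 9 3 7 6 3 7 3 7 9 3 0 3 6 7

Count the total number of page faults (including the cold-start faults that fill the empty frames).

9

9: miss, frames [9]
6: miss, frames [9, 6]
3: miss, frames [9, 6, 3]
9: hit
3: hit
8: miss, frames [6, 9, 3, 8]
9: hit
3: hit
7: miss, evict 6, frames [8, 9, 3, 7]
6: miss, evict 8, frames [9, 3, 7, 6]
3: hit
7: hit
3: hit
7: hit
9: hit
3: hit
0: miss, evict 6, frames [7, 9, 3, 0]
3: hit
6: miss, evict 7, frames [9, 0, 3, 6]
7: miss, evict 9, frames [0, 3, 6, 7]
Page faults: 9.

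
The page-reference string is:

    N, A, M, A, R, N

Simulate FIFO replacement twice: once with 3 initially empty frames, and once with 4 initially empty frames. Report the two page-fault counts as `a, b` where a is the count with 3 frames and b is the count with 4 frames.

5, 4

3 frames: F F F . F F → 5 faults.
4 frames: F F F . F . → 4 faults.
4 < 5: adding a frame reduced faults, as is typical.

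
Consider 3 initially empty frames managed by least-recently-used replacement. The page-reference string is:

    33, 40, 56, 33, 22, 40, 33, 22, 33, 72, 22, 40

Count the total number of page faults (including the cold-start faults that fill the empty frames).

33 → fault, frames (33)
40 → fault, frames (33 40)
56 → fault, frames (33 40 56)
33 → hit
22 → fault, evict 40, frames (56 33 22)
40 → fault, evict 56, frames (33 22 40)
33 → hit
22 → hit
33 → hit
72 → fault, evict 40, frames (22 33 72)
22 → hit
40 → fault, evict 33, frames (72 22 40)
Page faults: 7.

7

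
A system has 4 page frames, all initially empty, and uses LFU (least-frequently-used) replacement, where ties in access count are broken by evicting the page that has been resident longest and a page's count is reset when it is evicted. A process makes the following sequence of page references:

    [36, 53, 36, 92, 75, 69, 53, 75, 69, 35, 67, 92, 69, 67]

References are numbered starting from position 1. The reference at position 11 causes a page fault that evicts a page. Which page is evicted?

pos 1: 36 -> fault, frames {36}
pos 2: 53 -> fault, frames {36,53}
pos 3: 36 -> hit
pos 4: 92 -> fault, frames {36,53,92}
pos 5: 75 -> fault, frames {36,53,92,75}
pos 6: 69 -> fault, evict 53, frames {36,92,75,69}
pos 7: 53 -> fault, evict 92, frames {36,75,69,53}
pos 8: 75 -> hit
pos 9: 69 -> hit
pos 10: 35 -> fault, evict 53, frames {36,75,69,35}
pos 11: 67 -> fault, evict 35, frames {36,75,69,67}
At position 11, page 35 is evicted.

35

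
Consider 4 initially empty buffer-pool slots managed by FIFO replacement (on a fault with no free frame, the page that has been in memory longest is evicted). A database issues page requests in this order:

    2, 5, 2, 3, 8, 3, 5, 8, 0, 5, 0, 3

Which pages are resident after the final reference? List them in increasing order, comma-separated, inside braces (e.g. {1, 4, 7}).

{0, 3, 5, 8}

2 → miss, frames (2)
5 → miss, frames (2 5)
2 → hit
3 → miss, frames (2 5 3)
8 → miss, frames (2 5 3 8)
3 → hit
5 → hit
8 → hit
0 → miss, evict 2, frames (5 3 8 0)
5 → hit
0 → hit
3 → hit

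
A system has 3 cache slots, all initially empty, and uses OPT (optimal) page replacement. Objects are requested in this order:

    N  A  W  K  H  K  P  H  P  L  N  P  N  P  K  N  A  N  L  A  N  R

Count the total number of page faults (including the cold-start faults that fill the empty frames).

10

N → miss, frames (N)
A → miss, frames (N A)
W → miss, frames (N A W)
K → miss, evict W, frames (N A K)
H → miss, evict A, frames (N K H)
K → hit
P → miss, evict K, frames (N H P)
H → hit
P → hit
L → miss, evict H, frames (N P L)
N → hit
P → hit
N → hit
P → hit
K → miss, evict P, frames (N L K)
N → hit
A → miss, evict K, frames (N L A)
N → hit
L → hit
A → hit
N → hit
R → miss, evict A, frames (N L R)
Page faults: 10.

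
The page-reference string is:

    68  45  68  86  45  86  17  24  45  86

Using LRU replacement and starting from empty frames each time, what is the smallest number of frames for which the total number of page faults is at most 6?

f=1: 10 faults
f=2: 8 faults
f=3: 7 faults
f=4: 5 faults
f=5: 5 faults
Smallest f with faults ≤ 6 is 4.

4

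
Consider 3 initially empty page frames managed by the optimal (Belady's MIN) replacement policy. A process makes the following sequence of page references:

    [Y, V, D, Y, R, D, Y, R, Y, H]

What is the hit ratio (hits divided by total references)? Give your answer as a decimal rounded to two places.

Y → miss, frames (Y)
V → miss, frames (Y V)
D → miss, frames (Y V D)
Y → hit
R → miss, evict V, frames (Y D R)
D → hit
Y → hit
R → hit
Y → hit
H → miss, evict R, frames (Y D H)
Hits: 5 of 10 references → 5/10 = 0.5000.

0.50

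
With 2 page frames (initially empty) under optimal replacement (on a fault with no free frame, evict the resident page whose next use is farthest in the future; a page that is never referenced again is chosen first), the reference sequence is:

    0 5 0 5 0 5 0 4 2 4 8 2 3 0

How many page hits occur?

0 -> fault, frames (0)
5 -> fault, frames (0 5)
0 -> hit
5 -> hit
0 -> hit
5 -> hit
0 -> hit
4 -> fault, evict 5, frames (0 4)
2 -> fault, evict 0, frames (4 2)
4 -> hit
8 -> fault, evict 4, frames (2 8)
2 -> hit
3 -> fault, evict 8, frames (2 3)
0 -> fault, evict 3, frames (2 0)
Hits: 7.

7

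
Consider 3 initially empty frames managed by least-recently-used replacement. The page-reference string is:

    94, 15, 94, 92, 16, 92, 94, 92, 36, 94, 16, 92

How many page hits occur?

94 -> miss, frames (94)
15 -> miss, frames (94 15)
94 -> hit
92 -> miss, frames (15 94 92)
16 -> miss, evict 15, frames (94 92 16)
92 -> hit
94 -> hit
92 -> hit
36 -> miss, evict 16, frames (94 92 36)
94 -> hit
16 -> miss, evict 92, frames (36 94 16)
92 -> miss, evict 36, frames (94 16 92)
Hits: 5.

5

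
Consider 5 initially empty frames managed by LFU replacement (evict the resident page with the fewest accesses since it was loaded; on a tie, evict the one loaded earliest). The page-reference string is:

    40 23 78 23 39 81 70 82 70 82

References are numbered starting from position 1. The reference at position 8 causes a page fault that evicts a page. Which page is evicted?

78

pos 1: 40 -> fault, frames [40]
pos 2: 23 -> fault, frames [40, 23]
pos 3: 78 -> fault, frames [40, 23, 78]
pos 4: 23 -> hit
pos 5: 39 -> fault, frames [40, 23, 78, 39]
pos 6: 81 -> fault, frames [40, 23, 78, 39, 81]
pos 7: 70 -> fault, evict 40, frames [23, 78, 39, 81, 70]
pos 8: 82 -> fault, evict 78, frames [23, 39, 81, 70, 82]
At position 8, page 78 is evicted.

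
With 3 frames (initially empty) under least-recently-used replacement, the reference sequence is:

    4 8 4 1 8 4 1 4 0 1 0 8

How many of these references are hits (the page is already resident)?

4 -> miss, frames {4}
8 -> miss, frames {4,8}
4 -> hit
1 -> miss, frames {8,4,1}
8 -> hit
4 -> hit
1 -> hit
4 -> hit
0 -> miss, evict 8, frames {1,4,0}
1 -> hit
0 -> hit
8 -> miss, evict 4, frames {1,0,8}
Hits: 7.

7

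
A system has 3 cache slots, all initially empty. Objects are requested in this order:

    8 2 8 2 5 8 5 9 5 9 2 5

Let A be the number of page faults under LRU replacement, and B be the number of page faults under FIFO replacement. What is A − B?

Under LRU: F F . . F . . F . . F . → 5 faults.
Under FIFO: F F . . F . . F . . . . → 4 faults.
A − B = 5 − 4 = 1.

1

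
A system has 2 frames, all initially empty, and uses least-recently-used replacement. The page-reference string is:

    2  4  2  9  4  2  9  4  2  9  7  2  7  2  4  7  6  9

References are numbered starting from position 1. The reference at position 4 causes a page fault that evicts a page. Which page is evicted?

4

pos 1: 2: fault, frames (2)
pos 2: 4: fault, frames (2 4)
pos 3: 2: hit
pos 4: 9: fault, evict 4, frames (2 9)
At position 4, page 4 is evicted.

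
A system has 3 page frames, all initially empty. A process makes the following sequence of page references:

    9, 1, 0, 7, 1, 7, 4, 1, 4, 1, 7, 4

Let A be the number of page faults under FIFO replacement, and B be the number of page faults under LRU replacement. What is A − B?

1

Under FIFO: F F F F . . F F . . . . → 6 faults.
Under LRU: F F F F . . F . . . . . → 5 faults.
A − B = 6 − 5 = 1.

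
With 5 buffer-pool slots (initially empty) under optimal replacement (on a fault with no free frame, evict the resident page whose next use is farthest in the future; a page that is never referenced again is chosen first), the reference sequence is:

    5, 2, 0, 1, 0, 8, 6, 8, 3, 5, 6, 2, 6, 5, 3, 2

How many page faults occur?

5 -> fault, frames [5]
2 -> fault, frames [5, 2]
0 -> fault, frames [5, 2, 0]
1 -> fault, frames [5, 2, 0, 1]
0 -> hit
8 -> fault, frames [5, 2, 0, 1, 8]
6 -> fault, evict 1, frames [5, 2, 0, 8, 6]
8 -> hit
3 -> fault, evict 8, frames [5, 2, 0, 6, 3]
5 -> hit
6 -> hit
2 -> hit
6 -> hit
5 -> hit
3 -> hit
2 -> hit
Page faults: 7.

7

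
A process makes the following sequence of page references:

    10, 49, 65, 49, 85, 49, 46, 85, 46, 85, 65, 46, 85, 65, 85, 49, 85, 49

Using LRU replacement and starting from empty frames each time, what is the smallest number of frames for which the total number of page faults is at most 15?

2

f=1: 18 faults
f=2: 11 faults
f=3: 7 faults
f=4: 5 faults
f=5: 5 faults
Smallest f with faults ≤ 15 is 2.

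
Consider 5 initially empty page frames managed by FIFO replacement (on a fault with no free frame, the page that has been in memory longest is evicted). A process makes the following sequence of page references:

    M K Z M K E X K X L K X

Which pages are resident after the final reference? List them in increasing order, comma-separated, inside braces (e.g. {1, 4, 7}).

{E, K, L, X, Z}

M -> fault, frames {M}
K -> fault, frames {M,K}
Z -> fault, frames {M,K,Z}
M -> hit
K -> hit
E -> fault, frames {M,K,Z,E}
X -> fault, frames {M,K,Z,E,X}
K -> hit
X -> hit
L -> fault, evict M, frames {K,Z,E,X,L}
K -> hit
X -> hit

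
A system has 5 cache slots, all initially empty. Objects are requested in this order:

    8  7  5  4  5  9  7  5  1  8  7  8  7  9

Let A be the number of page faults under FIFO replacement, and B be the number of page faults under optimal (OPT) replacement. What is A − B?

2

Under FIFO: F F F F . F . . F F F . . . → 8 faults.
Under OPT: F F F F . F . . F . . . . . → 6 faults.
A − B = 8 − 6 = 2.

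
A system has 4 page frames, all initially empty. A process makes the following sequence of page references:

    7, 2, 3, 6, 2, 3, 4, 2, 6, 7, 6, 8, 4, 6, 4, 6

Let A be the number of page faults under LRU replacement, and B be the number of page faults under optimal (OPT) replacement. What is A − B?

2

Under LRU: F F F F . . F . . F . F F . . . → 8 faults.
Under OPT: F F F F . . F . . . . F . . . . → 6 faults.
A − B = 8 − 6 = 2.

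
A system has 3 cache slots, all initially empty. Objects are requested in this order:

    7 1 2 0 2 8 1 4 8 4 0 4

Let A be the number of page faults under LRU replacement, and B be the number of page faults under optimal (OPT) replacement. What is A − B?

2

Under LRU: F F F F . F F F . . F . → 8 faults.
Under OPT: F F F F . F . F . . . . → 6 faults.
A − B = 8 − 6 = 2.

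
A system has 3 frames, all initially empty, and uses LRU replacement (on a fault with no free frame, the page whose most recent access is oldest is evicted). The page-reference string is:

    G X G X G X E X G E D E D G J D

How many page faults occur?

5

G → miss, frames [G]
X → miss, frames [G, X]
G → hit
X → hit
G → hit
X → hit
E → miss, frames [G, X, E]
X → hit
G → hit
E → hit
D → miss, evict X, frames [G, E, D]
E → hit
D → hit
G → hit
J → miss, evict E, frames [D, G, J]
D → hit
Page faults: 5.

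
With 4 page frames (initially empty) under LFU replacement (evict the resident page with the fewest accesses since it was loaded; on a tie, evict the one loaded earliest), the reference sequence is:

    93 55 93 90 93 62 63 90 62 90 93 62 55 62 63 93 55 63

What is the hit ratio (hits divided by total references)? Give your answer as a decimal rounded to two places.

93 → fault, frames {93}
55 → fault, frames {93,55}
93 → hit
90 → fault, frames {93,55,90}
93 → hit
62 → fault, frames {93,55,90,62}
63 → fault, evict 55, frames {93,90,62,63}
90 → hit
62 → hit
90 → hit
93 → hit
62 → hit
55 → fault, evict 63, frames {93,90,62,55}
62 → hit
63 → fault, evict 55, frames {93,90,62,63}
93 → hit
55 → fault, evict 63, frames {93,90,62,55}
63 → fault, evict 55, frames {93,90,62,63}
Hits: 9 of 18 references → 9/18 = 0.5000.

0.50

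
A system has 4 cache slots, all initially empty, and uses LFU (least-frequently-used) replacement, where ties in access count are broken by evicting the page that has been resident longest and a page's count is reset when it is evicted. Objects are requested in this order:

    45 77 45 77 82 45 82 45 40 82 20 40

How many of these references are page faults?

6

45 → miss, frames (45)
77 → miss, frames (45 77)
45 → hit
77 → hit
82 → miss, frames (45 77 82)
45 → hit
82 → hit
45 → hit
40 → miss, frames (45 77 82 40)
82 → hit
20 → miss, evict 40, frames (45 77 82 20)
40 → miss, evict 20, frames (45 77 82 40)
Page faults: 6.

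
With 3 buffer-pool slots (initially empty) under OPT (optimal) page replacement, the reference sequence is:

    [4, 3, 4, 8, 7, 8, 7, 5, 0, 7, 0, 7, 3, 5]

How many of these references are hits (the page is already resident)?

4 -> fault, frames {4}
3 -> fault, frames {4,3}
4 -> hit
8 -> fault, frames {4,3,8}
7 -> fault, evict 4, frames {3,8,7}
8 -> hit
7 -> hit
5 -> fault, evict 8, frames {3,7,5}
0 -> fault, evict 5, frames {3,7,0}
7 -> hit
0 -> hit
7 -> hit
3 -> hit
5 -> fault, evict 0, frames {3,7,5}
Hits: 7.

7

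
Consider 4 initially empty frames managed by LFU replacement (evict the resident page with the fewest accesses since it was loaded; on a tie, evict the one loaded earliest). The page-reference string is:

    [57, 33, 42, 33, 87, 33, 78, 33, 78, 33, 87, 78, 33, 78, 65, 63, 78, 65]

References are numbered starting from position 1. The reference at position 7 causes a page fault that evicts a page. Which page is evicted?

57

pos 1: 57 -> fault, frames (57)
pos 2: 33 -> fault, frames (57 33)
pos 3: 42 -> fault, frames (57 33 42)
pos 4: 33 -> hit
pos 5: 87 -> fault, frames (57 33 42 87)
pos 6: 33 -> hit
pos 7: 78 -> fault, evict 57, frames (33 42 87 78)
At position 7, page 57 is evicted.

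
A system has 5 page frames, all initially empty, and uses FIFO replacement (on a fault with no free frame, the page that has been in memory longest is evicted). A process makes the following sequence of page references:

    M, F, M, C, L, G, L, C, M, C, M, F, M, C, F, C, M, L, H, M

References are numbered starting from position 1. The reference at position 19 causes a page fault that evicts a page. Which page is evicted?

pos 1: M: fault, frames [M]
pos 2: F: fault, frames [M, F]
pos 3: M: hit
pos 4: C: fault, frames [M, F, C]
pos 5: L: fault, frames [M, F, C, L]
pos 6: G: fault, frames [M, F, C, L, G]
pos 7: L: hit
pos 8: C: hit
pos 9: M: hit
pos 10: C: hit
pos 11: M: hit
pos 12: F: hit
pos 13: M: hit
pos 14: C: hit
pos 15: F: hit
pos 16: C: hit
pos 17: M: hit
pos 18: L: hit
pos 19: H: fault, evict M, frames [F, C, L, G, H]
At position 19, page M is evicted.

M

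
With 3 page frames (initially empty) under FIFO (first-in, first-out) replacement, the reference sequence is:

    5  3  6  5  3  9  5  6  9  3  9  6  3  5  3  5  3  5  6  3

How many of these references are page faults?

7

5 -> miss, frames {5}
3 -> miss, frames {5,3}
6 -> miss, frames {5,3,6}
5 -> hit
3 -> hit
9 -> miss, evict 5, frames {3,6,9}
5 -> miss, evict 3, frames {6,9,5}
6 -> hit
9 -> hit
3 -> miss, evict 6, frames {9,5,3}
9 -> hit
6 -> miss, evict 9, frames {5,3,6}
3 -> hit
5 -> hit
3 -> hit
5 -> hit
3 -> hit
5 -> hit
6 -> hit
3 -> hit
Page faults: 7.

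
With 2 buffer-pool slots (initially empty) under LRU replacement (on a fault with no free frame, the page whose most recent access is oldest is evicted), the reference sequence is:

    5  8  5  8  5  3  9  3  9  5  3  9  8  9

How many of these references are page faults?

5 → miss, frames (5)
8 → miss, frames (5 8)
5 → hit
8 → hit
5 → hit
3 → miss, evict 8, frames (5 3)
9 → miss, evict 5, frames (3 9)
3 → hit
9 → hit
5 → miss, evict 3, frames (9 5)
3 → miss, evict 9, frames (5 3)
9 → miss, evict 5, frames (3 9)
8 → miss, evict 3, frames (9 8)
9 → hit
Page faults: 8.

8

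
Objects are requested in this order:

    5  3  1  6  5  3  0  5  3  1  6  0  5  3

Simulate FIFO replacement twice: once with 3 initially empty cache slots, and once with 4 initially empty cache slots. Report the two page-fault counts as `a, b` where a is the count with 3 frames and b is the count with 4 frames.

3 frames: F F F F F F F . . F F . F F → 11 faults.
4 frames: F F F F . . F F F F F F F F → 12 faults.
12 > 11: adding a frame increased faults — Belady's anomaly.

11, 12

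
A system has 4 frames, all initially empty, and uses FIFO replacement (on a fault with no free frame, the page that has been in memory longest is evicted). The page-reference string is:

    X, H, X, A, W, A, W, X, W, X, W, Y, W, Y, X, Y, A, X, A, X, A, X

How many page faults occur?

X -> miss, frames (X)
H -> miss, frames (X H)
X -> hit
A -> miss, frames (X H A)
W -> miss, frames (X H A W)
A -> hit
W -> hit
X -> hit
W -> hit
X -> hit
W -> hit
Y -> miss, evict X, frames (H A W Y)
W -> hit
Y -> hit
X -> miss, evict H, frames (A W Y X)
Y -> hit
A -> hit
X -> hit
A -> hit
X -> hit
A -> hit
X -> hit
Page faults: 6.

6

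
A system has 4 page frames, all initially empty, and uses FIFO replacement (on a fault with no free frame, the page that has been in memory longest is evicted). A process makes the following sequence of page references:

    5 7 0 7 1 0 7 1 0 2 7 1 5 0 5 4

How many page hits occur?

9

5 → fault, frames {5}
7 → fault, frames {5,7}
0 → fault, frames {5,7,0}
7 → hit
1 → fault, frames {5,7,0,1}
0 → hit
7 → hit
1 → hit
0 → hit
2 → fault, evict 5, frames {7,0,1,2}
7 → hit
1 → hit
5 → fault, evict 7, frames {0,1,2,5}
0 → hit
5 → hit
4 → fault, evict 0, frames {1,2,5,4}
Hits: 9.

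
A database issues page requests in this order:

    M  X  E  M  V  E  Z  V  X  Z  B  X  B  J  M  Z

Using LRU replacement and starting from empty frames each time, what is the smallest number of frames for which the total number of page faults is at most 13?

f=1: 16 faults
f=2: 15 faults
f=3: 10 faults
f=4: 10 faults
f=5: 8 faults
f=6: 8 faults
f=7: 7 faults
Smallest f with faults ≤ 13 is 3.

3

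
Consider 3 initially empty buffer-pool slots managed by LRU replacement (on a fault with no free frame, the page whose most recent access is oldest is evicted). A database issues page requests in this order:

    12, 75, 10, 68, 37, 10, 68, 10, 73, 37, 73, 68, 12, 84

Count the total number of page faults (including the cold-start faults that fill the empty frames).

12: fault, frames [12]
75: fault, frames [12, 75]
10: fault, frames [12, 75, 10]
68: fault, evict 12, frames [75, 10, 68]
37: fault, evict 75, frames [10, 68, 37]
10: hit
68: hit
10: hit
73: fault, evict 37, frames [68, 10, 73]
37: fault, evict 68, frames [10, 73, 37]
73: hit
68: fault, evict 10, frames [37, 73, 68]
12: fault, evict 37, frames [73, 68, 12]
84: fault, evict 73, frames [68, 12, 84]
Page faults: 10.

10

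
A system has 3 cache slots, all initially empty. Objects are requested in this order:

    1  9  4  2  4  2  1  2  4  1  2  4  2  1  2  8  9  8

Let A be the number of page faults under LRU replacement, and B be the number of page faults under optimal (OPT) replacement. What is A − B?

Under LRU: F F F F . . F . . . . . . . . F F . → 7 faults.
Under OPT: F F F F . . . . . . . . . . . F F . → 6 faults.
A − B = 7 − 6 = 1.

1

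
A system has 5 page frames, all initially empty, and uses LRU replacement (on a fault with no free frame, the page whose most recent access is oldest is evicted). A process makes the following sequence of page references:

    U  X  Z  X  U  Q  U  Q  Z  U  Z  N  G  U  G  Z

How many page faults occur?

U: miss, frames [U]
X: miss, frames [U, X]
Z: miss, frames [U, X, Z]
X: hit
U: hit
Q: miss, frames [Z, X, U, Q]
U: hit
Q: hit
Z: hit
U: hit
Z: hit
N: miss, frames [X, Q, U, Z, N]
G: miss, evict X, frames [Q, U, Z, N, G]
U: hit
G: hit
Z: hit
Page faults: 6.

6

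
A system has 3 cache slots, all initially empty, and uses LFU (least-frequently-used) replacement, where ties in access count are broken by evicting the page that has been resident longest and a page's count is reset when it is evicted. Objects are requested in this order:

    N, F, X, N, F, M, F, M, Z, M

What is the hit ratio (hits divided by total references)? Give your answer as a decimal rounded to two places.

0.50

N: miss, frames {N}
F: miss, frames {N,F}
X: miss, frames {N,F,X}
N: hit
F: hit
M: miss, evict X, frames {N,F,M}
F: hit
M: hit
Z: miss, evict N, frames {F,M,Z}
M: hit
Hits: 5 of 10 references → 5/10 = 0.5000.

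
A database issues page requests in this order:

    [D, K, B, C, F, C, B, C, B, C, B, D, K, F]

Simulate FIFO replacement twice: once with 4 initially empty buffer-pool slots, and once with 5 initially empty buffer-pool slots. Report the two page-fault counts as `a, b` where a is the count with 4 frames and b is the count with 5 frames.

7, 5

4 frames: F F F F F . . . . . . F F . → 7 faults.
5 frames: F F F F F . . . . . . . . . → 5 faults.
5 < 7: adding a frame reduced faults, as is typical.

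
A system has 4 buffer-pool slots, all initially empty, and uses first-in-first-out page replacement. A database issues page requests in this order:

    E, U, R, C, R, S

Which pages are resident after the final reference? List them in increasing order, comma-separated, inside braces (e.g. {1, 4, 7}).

{C, R, S, U}

E → fault, frames [E]
U → fault, frames [E, U]
R → fault, frames [E, U, R]
C → fault, frames [E, U, R, C]
R → hit
S → fault, evict E, frames [U, R, C, S]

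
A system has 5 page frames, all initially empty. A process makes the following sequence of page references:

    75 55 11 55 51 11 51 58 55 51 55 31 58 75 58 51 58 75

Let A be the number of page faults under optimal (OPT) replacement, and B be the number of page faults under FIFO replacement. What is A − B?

Under OPT: F F F . F . . F . . . F . . . . . . → 6 faults.
Under FIFO: F F F . F . . F . . . F . F . . . . → 7 faults.
A − B = 6 − 7 = -1.

-1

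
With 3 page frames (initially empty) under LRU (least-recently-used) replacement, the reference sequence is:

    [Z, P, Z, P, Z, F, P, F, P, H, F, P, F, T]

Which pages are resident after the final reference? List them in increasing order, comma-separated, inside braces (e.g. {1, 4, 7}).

{F, P, T}

Z → fault, frames [Z]
P → fault, frames [Z, P]
Z → hit
P → hit
Z → hit
F → fault, frames [P, Z, F]
P → hit
F → hit
P → hit
H → fault, evict Z, frames [F, P, H]
F → hit
P → hit
F → hit
T → fault, evict H, frames [P, F, T]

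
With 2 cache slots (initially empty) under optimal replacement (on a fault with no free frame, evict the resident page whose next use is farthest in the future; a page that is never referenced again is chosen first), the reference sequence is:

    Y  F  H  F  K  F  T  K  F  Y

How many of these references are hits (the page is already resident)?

3

Y: fault, frames (Y)
F: fault, frames (Y F)
H: fault, evict Y, frames (F H)
F: hit
K: fault, evict H, frames (F K)
F: hit
T: fault, evict F, frames (K T)
K: hit
F: fault, evict T, frames (K F)
Y: fault, evict F, frames (K Y)
Hits: 3.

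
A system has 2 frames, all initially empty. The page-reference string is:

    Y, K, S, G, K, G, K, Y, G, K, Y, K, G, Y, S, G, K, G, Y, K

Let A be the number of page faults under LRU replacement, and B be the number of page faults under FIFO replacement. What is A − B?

Under LRU: F F F F F . . F F F F . F F F F F . F F → 16 faults.
Under FIFO: F F F F F . . F F F F . F . F . F F F F → 15 faults.
A − B = 16 − 15 = 1.

1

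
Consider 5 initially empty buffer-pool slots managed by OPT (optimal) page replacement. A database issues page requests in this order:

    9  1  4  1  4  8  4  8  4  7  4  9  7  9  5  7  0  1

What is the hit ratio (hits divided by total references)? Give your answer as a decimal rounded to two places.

9: miss, frames [9]
1: miss, frames [9, 1]
4: miss, frames [9, 1, 4]
1: hit
4: hit
8: miss, frames [9, 1, 4, 8]
4: hit
8: hit
4: hit
7: miss, frames [9, 1, 4, 8, 7]
4: hit
9: hit
7: hit
9: hit
5: miss, evict 8, frames [9, 1, 4, 7, 5]
7: hit
0: miss, evict 5, frames [9, 1, 4, 7, 0]
1: hit
Hits: 11 of 18 references → 11/18 = 0.6111.

0.61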